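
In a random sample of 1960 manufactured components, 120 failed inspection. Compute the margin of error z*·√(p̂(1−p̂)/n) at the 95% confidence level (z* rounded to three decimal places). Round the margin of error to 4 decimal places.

The sample proportion is 120/1960 = 0.06122.
Standard error of p̂: √(0.057476/1960) = √0.000029325 = 0.005415.
z* = 1.960 at the 95% level.
So ME = 0.0106.

ME = 0.0106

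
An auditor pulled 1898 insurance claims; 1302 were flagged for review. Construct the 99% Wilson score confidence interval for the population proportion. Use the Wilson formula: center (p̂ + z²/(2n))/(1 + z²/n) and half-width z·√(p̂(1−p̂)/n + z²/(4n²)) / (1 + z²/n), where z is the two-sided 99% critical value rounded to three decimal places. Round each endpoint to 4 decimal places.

(0.6579, 0.7127)

p̂ = 1302/1898 = 0.68599; z = 2.576, so z² = 6.635776.
Denominator 1 + z²/n = 1 + 6.635776/1898 = 1.003496.
Adjusted center: (0.68599 + z²/(2n))/1.003496 = 0.68534.
Radicand: p̂(1−p̂)/n + z²/(4n²) = 0.000113493 + 0.000000461 = 0.000113954.
Half-width = 2.576·√0.000113954/1.003496 = 0.02740.
Interval: 0.68534 ± 0.02740 → (0.6579, 0.7127).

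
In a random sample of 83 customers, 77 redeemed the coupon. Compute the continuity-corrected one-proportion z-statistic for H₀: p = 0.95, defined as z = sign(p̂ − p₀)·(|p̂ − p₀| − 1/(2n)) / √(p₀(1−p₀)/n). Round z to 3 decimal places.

z = -0.680

With x = 77 successes in n = 83, p̂ = 0.92771. p̂ − p₀ = -0.022289.
Continuity correction 1/(2n) = 1/166 = 0.006024.
Corrected numerator: |-0.022289| − 0.006024 = 0.016265.
Null standard error: √(0.95·0.05/83) = √0.000572289 = 0.023923.
z = (−)0.016265/0.023923 = -0.680.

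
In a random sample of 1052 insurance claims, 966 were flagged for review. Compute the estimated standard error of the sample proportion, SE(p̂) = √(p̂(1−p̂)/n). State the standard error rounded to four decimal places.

With x = 966 successes in n = 1052, p̂ = 0.91825.
p̂(1−p̂) = 0.075067.
SE = √(0.075067/1052) = √0.000071356 = 0.0084.

SE = 0.0084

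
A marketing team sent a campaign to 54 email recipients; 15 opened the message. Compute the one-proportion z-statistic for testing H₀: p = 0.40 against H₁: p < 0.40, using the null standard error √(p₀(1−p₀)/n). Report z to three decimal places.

z = -1.833

Sample proportion p̂ = 15/54 = 0.27778.
Under H₀, SE = √(p₀(1−p₀)/n) = √(0.40·0.60/54) = √0.004444444 = 0.066667.
z = (p̂ − p₀)/SE = (0.27778 − 0.40)/0.066667 = -1.833.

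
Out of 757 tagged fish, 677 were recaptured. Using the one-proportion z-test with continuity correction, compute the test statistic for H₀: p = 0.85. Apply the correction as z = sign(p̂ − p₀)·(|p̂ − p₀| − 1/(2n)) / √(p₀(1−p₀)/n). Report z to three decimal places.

Sample proportion p̂ = 677/757 = 0.89432. p̂ − p₀ = 0.044320.
Continuity correction 1/(2n) = 1/1514 = 0.000661.
Corrected numerator: |0.044320| − 0.000661 = 0.043659.
SE₀ = √(0.85·0.15/757) = 0.012978.
z = +0.043659/0.012978 = 3.364.

z = 3.364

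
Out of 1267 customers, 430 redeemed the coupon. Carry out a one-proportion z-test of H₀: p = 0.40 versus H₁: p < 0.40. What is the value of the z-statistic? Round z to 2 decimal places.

The sample proportion is 430/1267 = 0.33938.
Under H₀, SE = √(p₀(1−p₀)/n) = √(0.40·0.60/1267) = √0.000189424 = 0.013763.
z = (0.33938 − 0.40)/0.013763 = -0.06062/0.013763 = -4.40.

z = -4.40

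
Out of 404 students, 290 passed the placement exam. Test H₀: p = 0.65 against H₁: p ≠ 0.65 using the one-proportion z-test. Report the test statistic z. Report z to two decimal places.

z = 2.86

The sample proportion is 290/404 = 0.71782.
Under H₀, SE = √(p₀(1−p₀)/n) = √(0.65·0.35/404) = √0.000563119 = 0.023730.
z = (0.71782 − 0.65)/0.023730 = 0.06782/0.023730 = 2.86.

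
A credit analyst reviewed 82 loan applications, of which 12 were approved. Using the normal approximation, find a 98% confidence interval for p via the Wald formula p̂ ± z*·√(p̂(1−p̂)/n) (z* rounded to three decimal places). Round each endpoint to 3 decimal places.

(0.056, 0.237)

The sample proportion is 12/82 = 0.14634.
SE = √(p̂(1−p̂)/n) = √(0.124926/82) = 0.039032.
The 98% critical value is z* = 2.326.
Margin = 2.326·0.039032 = 0.09079.
CI: 0.14634 ± 0.09079 = (0.056, 0.237).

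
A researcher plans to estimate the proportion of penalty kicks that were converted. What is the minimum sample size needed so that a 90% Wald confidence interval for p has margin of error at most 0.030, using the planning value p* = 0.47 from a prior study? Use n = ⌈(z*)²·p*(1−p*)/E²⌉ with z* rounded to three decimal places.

The 90% critical value is z* = 1.645.
p*(1−p*) = 0.47·0.53 = 0.2491.
(z*)²·p*(1−p*)/E² = 2.706025·0.2491/0.000900 = 748.968.
⌈748.968⌉ = 749.

n = 749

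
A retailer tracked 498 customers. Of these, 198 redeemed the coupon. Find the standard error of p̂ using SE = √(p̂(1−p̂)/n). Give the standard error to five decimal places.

SE = 0.02193

Sample proportion p̂ = 198/498 = 0.39759.
p̂(1−p̂) = 0.239512.
SE = √(0.239512/498) = 0.02193.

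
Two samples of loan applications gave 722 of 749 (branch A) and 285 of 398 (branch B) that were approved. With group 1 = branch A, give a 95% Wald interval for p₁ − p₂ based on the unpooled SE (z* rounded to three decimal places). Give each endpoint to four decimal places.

(0.2016, 0.2941)

p̂₁ = 722/749 = 0.96395, p̂₂ = 285/398 = 0.71608; p̂₁ − p̂₂ = 0.24787.
SE = √(0.000046393 + 0.000510827) = √0.000557220 = 0.023606.
The 95% critical value is z* = 1.960. Margin of error = 0.04627.
So the interval runs from 0.2016 to 0.2941.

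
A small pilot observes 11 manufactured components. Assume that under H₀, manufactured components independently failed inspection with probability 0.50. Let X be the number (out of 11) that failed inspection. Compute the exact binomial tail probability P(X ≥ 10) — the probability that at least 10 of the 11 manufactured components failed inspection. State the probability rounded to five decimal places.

X ~ Binomial(n=11, p=0.50).
P(X ≥ 10) = C(11,10)·0.50^10·0.50^1 + C(11,11)·0.50^11·0.50^0.
= 0.005371 + 0.000488 = 0.00586.

P = 0.00586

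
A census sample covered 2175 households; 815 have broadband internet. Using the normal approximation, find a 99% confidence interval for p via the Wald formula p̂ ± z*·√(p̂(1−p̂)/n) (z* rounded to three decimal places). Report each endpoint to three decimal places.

(0.348, 0.401)

With x = 815 successes in n = 2175, p̂ = 0.37471.
Standard error of p̂: √(0.234303/2175) = √0.000107726 = 0.010379.
The 99% critical value is z* = 2.576.
Margin = 2.576·0.010379 = 0.02674.
CI: 0.37471 ± 0.02674 = (0.348, 0.401).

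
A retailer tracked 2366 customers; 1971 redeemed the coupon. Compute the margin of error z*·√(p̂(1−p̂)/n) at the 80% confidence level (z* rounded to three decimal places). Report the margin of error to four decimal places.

With x = 1971 successes in n = 2366, p̂ = 0.83305.
SE(p̂) = √(0.83305·0.16695/2366) = 0.007667.
The 80% critical value is z* = 1.282.
Margin of error = z*·SE = 1.282 × 0.007667 = 0.0098.

ME = 0.0098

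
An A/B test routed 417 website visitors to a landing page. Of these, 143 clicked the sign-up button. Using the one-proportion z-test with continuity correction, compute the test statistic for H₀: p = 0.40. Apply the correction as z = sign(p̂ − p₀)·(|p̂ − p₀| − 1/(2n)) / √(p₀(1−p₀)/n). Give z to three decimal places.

The sample proportion is 143/417 = 0.34293. p̂ − p₀ = -0.057074.
1/(2n) = 0.001199.
Corrected numerator: |-0.057074| − 0.001199 = 0.055875.
Null standard error: √(0.40·0.60/417) = √0.000575540 = 0.023990.
z = (−)0.055875/0.023990 = -2.329.

z = -2.329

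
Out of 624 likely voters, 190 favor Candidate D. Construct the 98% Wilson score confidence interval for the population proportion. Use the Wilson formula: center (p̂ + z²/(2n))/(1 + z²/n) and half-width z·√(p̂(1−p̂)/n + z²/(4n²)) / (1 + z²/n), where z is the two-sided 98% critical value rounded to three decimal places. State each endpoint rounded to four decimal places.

(0.2635, 0.3489)

p̂ = 190/624 = 0.30449; z = 2.326, so z² = 5.410276.
1 + z²/n = 1.008670.
Adjusted center: (0.30449 + z²/(2n))/1.008670 = 0.30617.
Radicand: p̂(1−p̂)/n + z²/(4n²) = 0.000339383 + 0.000003474 = 0.000342857.
Half-width = 2.326·√0.000342857/1.008670 = 0.04270.
So the interval runs from 0.2635 to 0.3489.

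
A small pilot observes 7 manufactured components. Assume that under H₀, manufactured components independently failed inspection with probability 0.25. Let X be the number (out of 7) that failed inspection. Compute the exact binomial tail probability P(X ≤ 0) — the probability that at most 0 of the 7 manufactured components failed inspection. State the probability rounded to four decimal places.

X is binomial with n = 7 and p = 0.25.
P(X ≤ 0) = C(7,0)·0.25^0·0.75^7.
= 0.133484 = 0.1335.

P = 0.1335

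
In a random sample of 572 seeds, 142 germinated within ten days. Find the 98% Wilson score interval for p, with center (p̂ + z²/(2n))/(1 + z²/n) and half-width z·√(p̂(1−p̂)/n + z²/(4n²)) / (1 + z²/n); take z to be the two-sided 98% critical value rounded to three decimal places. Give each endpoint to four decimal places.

(0.2087, 0.2925)

p̂ = 142/572 = 0.24825; z = 2.326, so z² = 5.410276.
Denominator 1 + z²/n = 1 + 5.410276/572 = 1.009459.
Center = (0.24825 + 0.004729)/1.009459 = 0.25061.
Radicand: p̂(1−p̂)/n + z²/(4n²) = 0.000326264 + 0.000004134 = 0.000330398.
Half-width = z·√(radicand)/denom = 2.326·0.018177/1.009459 = 0.04188.
CI: 0.25061 ± 0.04188 = (0.2087, 0.2925).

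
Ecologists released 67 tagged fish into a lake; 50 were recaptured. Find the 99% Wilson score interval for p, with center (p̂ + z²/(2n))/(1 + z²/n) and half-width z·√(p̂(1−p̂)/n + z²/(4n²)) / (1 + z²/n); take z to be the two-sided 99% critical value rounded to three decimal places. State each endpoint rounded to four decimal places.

(0.5916, 0.8566)

p̂ = 50/67 = 0.74627; z = 2.576, so z² = 6.635776.
Denominator 1 + z²/n = 1 + 6.635776/67 = 1.099041.
Center = (0.74627 + 0.049521)/1.099041 = 0.72408.
Radicand: p̂(1−p̂)/n + z²/(4n²) = 0.002826146 + 0.000369558 = 0.003195704.
Half-width = z·√(radicand)/denom = 2.576·0.056531/1.099041 = 0.13250.
So the interval runs from 0.5916 to 0.8566.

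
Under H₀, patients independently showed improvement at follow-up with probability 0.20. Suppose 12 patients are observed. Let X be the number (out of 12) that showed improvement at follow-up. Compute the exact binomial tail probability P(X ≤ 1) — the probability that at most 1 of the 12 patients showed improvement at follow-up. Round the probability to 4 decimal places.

X is binomial with n = 12 and p = 0.20.
P(X ≤ 1) = C(12,0)·0.20^0·0.80^12 + C(12,1)·0.20^1·0.80^11.
= 0.068719 + 0.206158 = 0.2749.

P = 0.2749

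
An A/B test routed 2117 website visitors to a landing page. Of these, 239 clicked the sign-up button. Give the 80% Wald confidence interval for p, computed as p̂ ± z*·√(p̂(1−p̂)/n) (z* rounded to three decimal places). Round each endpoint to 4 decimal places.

(0.1041, 0.1217)

Sample proportion p̂ = 239/2117 = 0.11290.
SE = √(p̂(1−p̂)/n) = √(0.100150/2117) = 0.006878.
The 80% critical value is z* = 1.282.
Margin = 1.282·0.006878 = 0.00882.
CI: 0.11290 ± 0.00882 = (0.1041, 0.1217).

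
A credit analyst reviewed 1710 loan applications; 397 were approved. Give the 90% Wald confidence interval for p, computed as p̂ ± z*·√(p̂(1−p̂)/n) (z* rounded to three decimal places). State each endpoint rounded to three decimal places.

The sample proportion is 397/1710 = 0.23216.
Standard error of p̂: √(0.178264/1710) = √0.000104248 = 0.010210.
z* = 1.645 at the 90% level.
Margin of error: 1.645 × 0.010210 = 0.01680.
CI: 0.23216 ± 0.01680 = (0.215, 0.249).

(0.215, 0.249)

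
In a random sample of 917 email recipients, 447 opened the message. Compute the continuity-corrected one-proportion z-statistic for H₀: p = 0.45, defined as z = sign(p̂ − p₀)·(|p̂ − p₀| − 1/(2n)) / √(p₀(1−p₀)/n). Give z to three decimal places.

z = 2.247

p̂ = 447/917 = 0.48746. p̂ − p₀ = 0.037459.
1/(2n) = 0.000545.
Corrected numerator: |0.037459| − 0.000545 = 0.036914.
Under H₀, SE = √(p₀(1−p₀)/n) = √(0.45·0.55/917) = √0.000269902 = 0.016429.
z = (+)0.036914/0.016429 = 2.247.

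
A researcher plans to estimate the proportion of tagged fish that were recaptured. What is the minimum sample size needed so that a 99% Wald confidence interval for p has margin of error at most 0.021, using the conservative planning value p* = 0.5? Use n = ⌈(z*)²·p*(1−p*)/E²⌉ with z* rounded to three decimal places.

The 99% critical value is z* = 2.576.
p*(1−p*) = 0.2500.
(z*)²·p*(1−p*)/E² = 6.635776·0.2500/0.000441 = 3761.778.
Rounding up, n = 3762.

n = 3762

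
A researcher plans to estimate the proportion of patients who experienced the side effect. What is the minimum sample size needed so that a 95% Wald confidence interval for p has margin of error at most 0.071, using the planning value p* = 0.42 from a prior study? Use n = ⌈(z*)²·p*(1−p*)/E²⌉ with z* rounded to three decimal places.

n = 186

For 95% confidence, z* = 1.960.
p*(1−p*) = 0.2436.
(z*)²·p*(1−p*)/E² = 3.841600·0.2436/0.005041 = 185.640.
⌈185.640⌉ = 186.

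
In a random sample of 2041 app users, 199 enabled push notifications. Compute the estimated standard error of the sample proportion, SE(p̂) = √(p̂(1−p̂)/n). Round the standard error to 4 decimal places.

p̂ = 199/2041 = 0.09750.
p̂(1−p̂) = 0.09750·0.90250 = 0.087994.
SE = √(0.087994/2041) = 0.0066.

SE = 0.0066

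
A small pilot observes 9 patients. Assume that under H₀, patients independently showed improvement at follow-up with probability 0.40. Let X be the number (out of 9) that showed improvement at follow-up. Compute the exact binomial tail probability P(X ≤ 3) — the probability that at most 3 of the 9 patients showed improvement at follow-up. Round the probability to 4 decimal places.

X ~ Binomial(n=9, p=0.40).
P(X ≤ 3) = C(9,0)·0.40^0·0.60^9 + C(9,1)·0.40^1·0.60^8 + C(9,2)·0.40^2·0.60^7 + C(9,3)·0.40^3·0.60^6.
= 0.010078 + 0.060466 + 0.161243 + 0.250823 = 0.4826.

P = 0.4826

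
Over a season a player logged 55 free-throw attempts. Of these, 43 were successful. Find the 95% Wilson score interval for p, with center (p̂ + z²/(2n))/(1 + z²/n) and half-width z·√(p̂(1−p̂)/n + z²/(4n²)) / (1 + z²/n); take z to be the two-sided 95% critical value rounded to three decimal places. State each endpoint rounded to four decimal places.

p̂ = 43/55 = 0.78182; z = 1.960, so z² = 3.841600.
1 + z²/n = 1.069847.
Adjusted center: (0.78182 + z²/(2n))/1.069847 = 0.76342.
Radicand: p̂(1−p̂)/n + z²/(4n²) = 0.003101427 + 0.000317488 = 0.003418915.
Half-width = 1.960·√0.003418915/1.069847 = 0.10712.
CI: 0.76342 ± 0.10712 = (0.6563, 0.8705).

(0.6563, 0.8705)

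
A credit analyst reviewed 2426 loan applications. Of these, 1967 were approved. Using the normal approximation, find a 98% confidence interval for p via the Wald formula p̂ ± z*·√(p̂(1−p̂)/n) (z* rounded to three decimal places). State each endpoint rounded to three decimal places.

p̂ = 1967/2426 = 0.81080.
Standard error of p̂: √(0.153404/2426) = √0.000063233 = 0.007952.
For 98% confidence, z* = 2.326.
Margin = 2.326·0.007952 = 0.01850.
CI: 0.81080 ± 0.01850 = (0.792, 0.829).

(0.792, 0.829)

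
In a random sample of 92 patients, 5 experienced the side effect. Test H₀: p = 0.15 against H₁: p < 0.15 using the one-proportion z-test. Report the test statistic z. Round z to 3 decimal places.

p̂ = 5/92 = 0.05435.
Under H₀, SE = √(p₀(1−p₀)/n) = √(0.15·0.85/92) = √0.001385870 = 0.037227.
Test statistic: z = -0.09565/0.037227 = -2.569.

z = -2.569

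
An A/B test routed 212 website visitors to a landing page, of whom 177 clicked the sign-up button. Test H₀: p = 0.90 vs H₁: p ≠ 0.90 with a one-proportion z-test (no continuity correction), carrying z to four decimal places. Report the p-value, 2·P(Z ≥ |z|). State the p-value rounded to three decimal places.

With x = 177 successes in n = 212, p̂ = 0.83491.
Null standard error: √(0.90·0.10/212) = √0.000424528 = 0.020604.
Test statistic (full precision, shown to 4 dp): z = (177/212 − 0.90)/SE₀ ≈ -3.1593.
From the standard normal, 2·P(Z ≥ |z|) = 0.002.

p-value = 0.002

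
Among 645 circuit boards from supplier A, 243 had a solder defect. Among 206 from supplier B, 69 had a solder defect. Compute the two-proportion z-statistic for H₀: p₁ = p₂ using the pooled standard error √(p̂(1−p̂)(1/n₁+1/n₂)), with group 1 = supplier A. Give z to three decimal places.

Sample proportions: p̂₁ = 243/645 = 0.37674 and p̂₂ = 69/206 = 0.33495.
Pooling: p̂ = 312/851 = 0.36663.
Pooled SE = √[0.2322118·0.00640476] ≈ 0.038565.
z = (p̂₁ − p̂₂)/SE = (0.37674 − 0.33495)/0.038565 = 0.04179/0.038565 = 1.084.

z = 1.084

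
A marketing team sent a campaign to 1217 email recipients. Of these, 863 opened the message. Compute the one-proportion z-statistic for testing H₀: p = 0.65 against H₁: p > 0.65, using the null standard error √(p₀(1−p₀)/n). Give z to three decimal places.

z = 4.324

Sample proportion p̂ = 863/1217 = 0.70912.
Null standard error: √(0.65·0.35/1217) = √0.000186935 = 0.013672.
z = (0.70912 − 0.65)/0.013672 = 0.05912/0.013672 = 4.324.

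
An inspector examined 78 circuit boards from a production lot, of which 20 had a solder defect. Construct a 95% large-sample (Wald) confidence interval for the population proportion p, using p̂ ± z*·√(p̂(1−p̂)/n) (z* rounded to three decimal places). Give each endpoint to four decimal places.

(0.1595, 0.3533)

Sample proportion p̂ = 20/78 = 0.25641.
Standard error of p̂: √(0.190664/78) = √0.002444411 = 0.049441.
The 95% critical value is z* = 1.960.
Margin of error: 1.960 × 0.049441 = 0.09690.
Interval: 0.25641 ± 0.09690 → (0.1595, 0.3533).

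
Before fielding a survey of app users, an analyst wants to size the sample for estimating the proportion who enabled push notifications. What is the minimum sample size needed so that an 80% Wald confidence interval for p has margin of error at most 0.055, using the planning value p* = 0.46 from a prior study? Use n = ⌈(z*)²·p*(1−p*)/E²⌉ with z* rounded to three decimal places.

The 80% critical value is z* = 1.282.
p*(1−p*) = 0.46·0.54 = 0.2484.
Required n before rounding: 1.643524 × 0.2484 / 0.055² = 134.959.
Rounding up, n = 135.

n = 135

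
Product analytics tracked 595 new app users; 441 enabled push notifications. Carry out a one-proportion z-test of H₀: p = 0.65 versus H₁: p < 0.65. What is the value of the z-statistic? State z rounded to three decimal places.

With x = 441 successes in n = 595, p̂ = 0.74118.
SE₀ = √(0.65·0.35/595) = 0.019554.
Test statistic: z = 0.09118/0.019554 = 4.663.

z = 4.663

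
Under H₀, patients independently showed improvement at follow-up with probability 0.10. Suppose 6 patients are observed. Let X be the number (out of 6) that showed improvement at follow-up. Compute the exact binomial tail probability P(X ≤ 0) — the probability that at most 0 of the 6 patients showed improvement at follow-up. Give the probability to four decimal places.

P = 0.5314

X is binomial with n = 6 and p = 0.10.
P(X ≤ 0) = C(6,0)·0.10^0·0.90^6.
= 0.531441 = 0.5314.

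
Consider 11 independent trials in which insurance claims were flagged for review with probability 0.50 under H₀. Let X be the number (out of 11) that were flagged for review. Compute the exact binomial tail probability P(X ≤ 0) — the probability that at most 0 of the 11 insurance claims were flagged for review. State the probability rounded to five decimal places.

X is binomial with n = 11 and p = 0.50.
P(X ≤ 0) = C(11,0)·0.50^0·0.50^11.
= 0.000488 = 0.00049.

P = 0.00049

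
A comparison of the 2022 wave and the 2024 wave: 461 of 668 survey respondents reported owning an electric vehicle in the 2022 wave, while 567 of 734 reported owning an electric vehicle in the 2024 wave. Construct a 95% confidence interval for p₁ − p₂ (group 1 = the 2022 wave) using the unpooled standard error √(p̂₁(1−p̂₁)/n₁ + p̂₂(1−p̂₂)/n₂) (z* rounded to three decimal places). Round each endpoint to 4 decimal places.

(-0.1287, -0.0360)

p̂₁ = 0.69012, p̂₂ = 0.77248, so the observed difference is -0.08236.
Unpooled SE = √(p̂₁(1−p̂₁)/n₁ + p̂₂(1−p̂₂)/n₂) = √(0.000320141 + 0.000239448) = 0.023656.
z* = 1.960 at the 95% level. Margin = 1.960·0.023656 = 0.04637.
CI: -0.08236 ± 0.04637 = (-0.1287, -0.0360).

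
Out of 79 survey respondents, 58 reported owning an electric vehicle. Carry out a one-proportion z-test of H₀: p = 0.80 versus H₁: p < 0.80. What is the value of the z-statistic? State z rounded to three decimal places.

Sample proportion p̂ = 58/79 = 0.73418.
Null standard error: √(0.80·0.20/79) = √0.002025316 = 0.045004.
z = (p̂ − p₀)/SE = (0.73418 − 0.80)/0.045004 = -1.463.

z = -1.463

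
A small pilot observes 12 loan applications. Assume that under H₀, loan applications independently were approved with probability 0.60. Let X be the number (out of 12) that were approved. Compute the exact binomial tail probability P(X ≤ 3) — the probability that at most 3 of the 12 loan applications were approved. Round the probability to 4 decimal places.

X ~ Binomial(n=12, p=0.60).
P(X ≤ 3) = C(12,0)·0.60^0·0.40^12 + C(12,1)·0.60^1·0.40^11 + C(12,2)·0.60^2·0.40^10 + C(12,3)·0.60^3·0.40^9.
= 0.000017 + 0.000302 + 0.002491 + 0.012457 = 0.0153.

P = 0.0153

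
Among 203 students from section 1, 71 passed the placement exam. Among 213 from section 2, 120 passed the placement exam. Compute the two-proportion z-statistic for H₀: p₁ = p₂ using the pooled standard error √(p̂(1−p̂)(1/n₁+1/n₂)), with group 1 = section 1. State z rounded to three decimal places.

z = -4.371

Sample proportions: p̂₁ = 71/203 = 0.34975 and p̂₂ = 120/213 = 0.56338.
Pooling: p̂ = 191/416 = 0.45913.
SE = √[p̂(1−p̂)(1/n₁+1/n₂)] = √[0.45913·0.54087·(1/203+1/213)] ≈ 0.048879.
z = -0.21363/0.048879 = -4.371.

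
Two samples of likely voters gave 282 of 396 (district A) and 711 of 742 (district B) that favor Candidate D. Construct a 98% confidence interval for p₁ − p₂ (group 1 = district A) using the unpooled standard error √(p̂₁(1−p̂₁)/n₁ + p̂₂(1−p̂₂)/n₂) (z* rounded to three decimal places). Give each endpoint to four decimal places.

(-0.3017, -0.1905)

p̂₁ = 0.71212, p̂₂ = 0.95822, so the observed difference is -0.24610.
SE = √(0.000517688 + 0.000053953) = √0.000571641 = 0.023909.
The 98% critical value is z* = 2.326. Margin of error = 0.05561.
CI: -0.24610 ± 0.05561 = (-0.3017, -0.1905).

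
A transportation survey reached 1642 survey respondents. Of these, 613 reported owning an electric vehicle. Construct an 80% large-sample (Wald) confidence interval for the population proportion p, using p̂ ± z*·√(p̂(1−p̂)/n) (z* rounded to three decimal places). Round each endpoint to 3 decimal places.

(0.358, 0.389)

Sample proportion p̂ = 613/1642 = 0.37333.
Standard error of p̂: √(0.233953/1642) = √0.000142481 = 0.011937.
The 80% critical value is z* = 1.282.
Margin = 1.282·0.011937 = 0.01530.
CI: 0.37333 ± 0.01530 = (0.358, 0.389).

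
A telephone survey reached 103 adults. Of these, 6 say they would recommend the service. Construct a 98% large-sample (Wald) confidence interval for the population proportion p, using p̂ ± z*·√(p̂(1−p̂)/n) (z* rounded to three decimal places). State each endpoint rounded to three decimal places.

(0.005, 0.112)

Sample proportion p̂ = 6/103 = 0.05825.
Standard error of p̂: √(0.054859/103) = √0.000532612 = 0.023078.
z* = 2.326 at the 98% level.
Margin = 2.326·0.023078 = 0.05368.
CI: 0.05825 ± 0.05368 = (0.005, 0.112).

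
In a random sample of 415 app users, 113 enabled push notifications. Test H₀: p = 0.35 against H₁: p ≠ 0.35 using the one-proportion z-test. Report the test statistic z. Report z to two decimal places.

z = -3.32

The sample proportion is 113/415 = 0.27229.
SE₀ = √(0.35·0.65/415) = 0.023414.
z = (0.27229 − 0.35)/0.023414 = -0.07771/0.023414 = -3.32.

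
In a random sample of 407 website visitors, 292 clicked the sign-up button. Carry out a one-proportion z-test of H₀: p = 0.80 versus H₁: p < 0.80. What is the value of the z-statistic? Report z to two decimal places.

With x = 292 successes in n = 407, p̂ = 0.71744.
SE₀ = √(0.80·0.20/407) = 0.019827.
Test statistic: z = -0.08256/0.019827 = -4.16.

z = -4.16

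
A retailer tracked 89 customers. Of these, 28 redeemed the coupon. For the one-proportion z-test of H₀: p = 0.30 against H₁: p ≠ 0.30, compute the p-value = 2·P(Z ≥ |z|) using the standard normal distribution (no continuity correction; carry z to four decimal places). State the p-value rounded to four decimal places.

p-value = 0.7636

The sample proportion is 28/89 = 0.31461.
Null standard error: √(0.30·0.70/89) = √0.002359551 = 0.048575.
z = (p̂ − p₀)/SE = (28/89 − 0.30)/0.048575 ≈ 0.3007.
From the standard normal, 2·P(Z ≥ |z|) = 0.7636.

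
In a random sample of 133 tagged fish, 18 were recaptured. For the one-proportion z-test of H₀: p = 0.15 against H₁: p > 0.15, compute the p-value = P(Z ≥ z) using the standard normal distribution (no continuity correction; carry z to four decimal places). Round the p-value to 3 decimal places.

Sample proportion p̂ = 18/133 = 0.13534.
Null standard error: √(0.15·0.85/133) = √0.000958647 = 0.030962.
z = (p̂ − p₀)/SE = (18/133 − 0.15)/0.030962 ≈ -0.4735.
p-value = P(Z ≥ z) with z = -0.4735 → 0.682.

p-value = 0.682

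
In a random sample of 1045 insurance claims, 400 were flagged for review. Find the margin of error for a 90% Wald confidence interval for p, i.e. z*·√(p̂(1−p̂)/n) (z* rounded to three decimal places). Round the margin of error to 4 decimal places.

Sample proportion p̂ = 400/1045 = 0.38278.
SE(p̂) = √(0.38278·0.61722/1045) = 0.015036.
For 90% confidence, z* = 1.645.
So ME = 0.0247.

ME = 0.0247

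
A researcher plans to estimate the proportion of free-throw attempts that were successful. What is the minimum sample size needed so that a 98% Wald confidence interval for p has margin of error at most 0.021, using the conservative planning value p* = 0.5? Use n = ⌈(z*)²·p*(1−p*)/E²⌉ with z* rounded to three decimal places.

n = 3068

The 98% critical value is z* = 2.326.
p*(1−p*) = 0.50·0.50 = 0.2500.
(z*)²·p*(1−p*)/E² = 5.410276·0.2500/0.000441 = 3067.050.
⌈3067.050⌉ = 3068.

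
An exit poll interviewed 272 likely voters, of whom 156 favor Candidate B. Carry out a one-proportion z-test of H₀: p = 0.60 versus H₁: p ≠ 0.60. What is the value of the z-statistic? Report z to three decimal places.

p̂ = 156/272 = 0.57353.
SE₀ = √(0.60·0.40/272) = 0.029704.
z = (0.57353 − 0.60)/0.029704 = -0.02647/0.029704 = -0.891.

z = -0.891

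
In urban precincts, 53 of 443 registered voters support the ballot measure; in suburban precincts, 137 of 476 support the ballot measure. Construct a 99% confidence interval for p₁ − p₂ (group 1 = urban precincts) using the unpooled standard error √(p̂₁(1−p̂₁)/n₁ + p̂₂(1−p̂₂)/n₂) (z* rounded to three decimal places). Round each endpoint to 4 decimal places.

p̂₁ = 53/443 = 0.11964, p̂₂ = 137/476 = 0.28782; p̂₁ − p̂₂ = -0.16818.
SE = √(0.000237755 + 0.000430625) = √0.000668380 = 0.025853.
The 99% critical value is z* = 2.576. Margin of error = 0.06660.
So the interval runs from -0.2348 to -0.1016.

(-0.2348, -0.1016)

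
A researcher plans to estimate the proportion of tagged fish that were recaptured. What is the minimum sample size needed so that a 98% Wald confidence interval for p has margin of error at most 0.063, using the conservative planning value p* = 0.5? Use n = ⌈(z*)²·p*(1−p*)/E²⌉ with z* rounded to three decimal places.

For 98% confidence, z* = 2.326.
p*(1−p*) = 0.50·0.50 = 0.2500.
(z*)²·p*(1−p*)/E² = 5.410276·0.2500/0.003969 = 340.783.
Rounding up, n = 341.

n = 341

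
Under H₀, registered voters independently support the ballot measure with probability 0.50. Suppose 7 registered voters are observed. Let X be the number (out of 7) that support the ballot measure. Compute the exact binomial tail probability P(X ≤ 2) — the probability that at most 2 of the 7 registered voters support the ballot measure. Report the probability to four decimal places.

X is binomial with n = 7 and p = 0.50.
P(X ≤ 2) = C(7,0)·0.50^0·0.50^7 + C(7,1)·0.50^1·0.50^6 + C(7,2)·0.50^2·0.50^5.
= 0.007812 + 0.054688 + 0.164062 = 0.2266.

P = 0.2266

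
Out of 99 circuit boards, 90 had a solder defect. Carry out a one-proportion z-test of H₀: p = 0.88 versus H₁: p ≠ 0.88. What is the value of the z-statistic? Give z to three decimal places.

With x = 90 successes in n = 99, p̂ = 0.90909.
SE₀ = √(0.88·0.12/99) = 0.032660.
Test statistic: z = 0.02909/0.032660 = 0.891.

z = 0.891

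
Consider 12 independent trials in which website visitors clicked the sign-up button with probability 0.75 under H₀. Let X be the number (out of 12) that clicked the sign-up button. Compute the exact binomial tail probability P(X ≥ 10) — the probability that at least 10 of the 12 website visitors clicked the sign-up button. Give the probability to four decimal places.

P = 0.3907

X ~ Binomial(n=12, p=0.75).
P(X ≥ 10) = C(12,10)·0.75^10·0.25^2 + C(12,11)·0.75^11·0.25^1 + C(12,12)·0.75^12·0.25^0.
= 0.232293 + 0.126705 + 0.031676 = 0.3907.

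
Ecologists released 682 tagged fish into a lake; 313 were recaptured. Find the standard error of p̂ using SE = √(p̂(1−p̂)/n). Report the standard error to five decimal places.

Sample proportion p̂ = 313/682 = 0.45894.
p̂(1−p̂) = 0.248314.
SE = √(0.248314/682) = 0.01908.

SE = 0.01908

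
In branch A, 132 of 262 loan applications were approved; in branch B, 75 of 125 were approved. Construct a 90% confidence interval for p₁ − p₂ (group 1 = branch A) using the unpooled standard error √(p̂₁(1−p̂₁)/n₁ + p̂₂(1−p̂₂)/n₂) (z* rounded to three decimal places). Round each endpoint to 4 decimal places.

(-0.1844, -0.0080)

p̂₁ = 132/262 = 0.50382, p̂₂ = 75/125 = 0.60000; p̂₁ − p̂₂ = -0.09618.
Unpooled SE = √(p̂₁(1−p̂₁)/n₁ + p̂₂(1−p̂₂)/n₂) = √(0.000954143 + 0.001920000) = 0.053611.
The 90% critical value is z* = 1.645. Margin of error = 0.08819.
CI: -0.09618 ± 0.08819 = (-0.1844, -0.0080).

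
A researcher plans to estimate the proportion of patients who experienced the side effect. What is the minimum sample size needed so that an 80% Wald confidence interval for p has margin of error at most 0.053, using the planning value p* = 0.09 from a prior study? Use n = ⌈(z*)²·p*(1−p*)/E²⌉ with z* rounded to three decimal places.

n = 48

For 80% confidence, z* = 1.282.
p*(1−p*) = 0.09·0.91 = 0.0819.
Required n before rounding: 1.643524 × 0.0819 / 0.053² = 47.919.
⌈47.919⌉ = 48.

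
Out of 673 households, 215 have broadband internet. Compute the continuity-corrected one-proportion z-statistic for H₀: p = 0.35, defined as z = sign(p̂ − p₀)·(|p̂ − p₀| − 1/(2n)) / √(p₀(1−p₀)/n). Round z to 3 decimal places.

p̂ = 215/673 = 0.31947. p̂ − p₀ = -0.030535.
Continuity correction 1/(2n) = 1/1346 = 0.000743.
Corrected numerator: |-0.030535| − 0.000743 = 0.029792.
Null standard error: √(0.35·0.65/673) = √0.000338039 = 0.018386.
z = (−)0.029792/0.018386 = -1.620.

z = -1.620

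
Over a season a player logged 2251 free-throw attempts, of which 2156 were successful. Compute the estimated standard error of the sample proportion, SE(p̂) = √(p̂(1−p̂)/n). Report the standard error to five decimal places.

SE = 0.00424

The sample proportion is 2156/2251 = 0.95780.
p̂(1−p̂) = 0.95780·0.04220 = 0.040419.
SE = √(0.040419/2251) = √0.000017956 = 0.00424.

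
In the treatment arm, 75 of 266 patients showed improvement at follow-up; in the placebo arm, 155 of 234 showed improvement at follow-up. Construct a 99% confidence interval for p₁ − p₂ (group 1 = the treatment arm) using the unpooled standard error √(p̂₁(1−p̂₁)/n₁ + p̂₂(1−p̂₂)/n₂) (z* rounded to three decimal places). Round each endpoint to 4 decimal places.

(-0.4872, -0.2737)

p̂₁ = 0.28195, p̂₂ = 0.66239, so the observed difference is -0.38044.
Unpooled SE = √(p̂₁(1−p̂₁)/n₁ + p̂₂(1−p̂₂)/n₂) = √(0.000761114 + 0.000955677) = 0.041434.
The 99% critical value is z* = 2.576. Margin of error = 0.10673.
Interval: -0.38044 ± 0.10673 → (-0.4872, -0.2737).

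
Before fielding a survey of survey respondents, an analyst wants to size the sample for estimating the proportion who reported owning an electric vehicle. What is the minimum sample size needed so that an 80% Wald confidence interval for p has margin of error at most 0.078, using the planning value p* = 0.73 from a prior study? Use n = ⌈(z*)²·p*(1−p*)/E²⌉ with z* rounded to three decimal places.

n = 54

z* = 1.282 at the 80% level.
p*(1−p*) = 0.73·0.27 = 0.1971.
(z*)²·p*(1−p*)/E² = 1.643524·0.1971/0.006084 = 53.244.
Rounding up, n = 54.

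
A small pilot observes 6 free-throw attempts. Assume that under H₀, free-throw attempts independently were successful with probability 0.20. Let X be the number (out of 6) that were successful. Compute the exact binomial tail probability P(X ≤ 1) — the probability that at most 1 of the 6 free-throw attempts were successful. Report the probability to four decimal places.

P = 0.6554

X ~ Binomial(n=6, p=0.20).
P(X ≤ 1) = C(6,0)·0.20^0·0.80^6 + C(6,1)·0.20^1·0.80^5.
= 0.262144 + 0.393216 = 0.6554.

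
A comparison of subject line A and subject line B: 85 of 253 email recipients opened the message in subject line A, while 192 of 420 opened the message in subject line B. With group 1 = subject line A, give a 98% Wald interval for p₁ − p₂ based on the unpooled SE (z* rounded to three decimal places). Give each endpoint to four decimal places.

p̂₁ = 0.33597, p̂₂ = 0.45714, so the observed difference is -0.12117.
Unpooled SE = √(p̂₁(1−p̂₁)/n₁ + p̂₂(1−p̂₂)/n₂) = √(0.000881793 + 0.000590865) = 0.038375.
z* = 2.326 at the 98% level. Margin = 2.326·0.038375 = 0.08926.
CI: -0.12117 ± 0.08926 = (-0.2104, -0.0319).

(-0.2104, -0.0319)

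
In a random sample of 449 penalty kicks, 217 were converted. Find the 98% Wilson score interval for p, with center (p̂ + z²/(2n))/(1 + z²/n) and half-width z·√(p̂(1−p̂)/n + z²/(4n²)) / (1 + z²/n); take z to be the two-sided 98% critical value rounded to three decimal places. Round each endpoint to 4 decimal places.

p̂ = 217/449 = 0.48330; z = 2.326, so z² = 5.410276.
1 + z²/n = 1.012050.
Adjusted center: (0.48330 + z²/(2n))/1.012050 = 0.48350.
Radicand: p̂(1−p̂)/n + z²/(4n²) = 0.000556171 + 0.000006709 = 0.000562880.
Half-width = z·√(radicand)/denom = 2.326·0.023725/1.012050 = 0.05453.
CI: 0.48350 ± 0.05453 = (0.4290, 0.5380).

(0.4290, 0.5380)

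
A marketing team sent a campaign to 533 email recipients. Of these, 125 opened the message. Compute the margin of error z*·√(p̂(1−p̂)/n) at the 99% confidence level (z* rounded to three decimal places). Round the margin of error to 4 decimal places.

The sample proportion is 125/533 = 0.23452.
SE = √(p̂(1−p̂)/n) = √(0.179521/533) = 0.018352.
The 99% critical value is z* = 2.576.
So ME = 0.0473.

ME = 0.0473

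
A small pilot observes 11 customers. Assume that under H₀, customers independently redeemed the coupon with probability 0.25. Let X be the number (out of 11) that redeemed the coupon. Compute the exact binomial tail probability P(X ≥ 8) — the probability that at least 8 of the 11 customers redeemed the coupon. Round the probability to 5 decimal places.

X is binomial with n = 11 and p = 0.25.
P(X ≥ 8) = C(11,8)·0.25^8·0.75^3 + C(11,9)·0.25^9·0.75^2 + C(11,10)·0.25^10·0.75^1 + C(11,11)·0.25^11·0.75^0.
= 0.001062 + 0.000118 + 0.000008 + 0.000000 = 0.00119.

P = 0.00119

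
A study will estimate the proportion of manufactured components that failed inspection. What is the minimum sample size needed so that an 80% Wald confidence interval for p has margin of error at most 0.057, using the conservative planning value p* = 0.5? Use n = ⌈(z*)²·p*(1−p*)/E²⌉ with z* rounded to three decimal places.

For 80% confidence, z* = 1.282.
p*(1−p*) = 0.2500.
Required n before rounding: 1.643524 × 0.2500 / 0.057² = 126.464.
Rounding up, n = 127.

n = 127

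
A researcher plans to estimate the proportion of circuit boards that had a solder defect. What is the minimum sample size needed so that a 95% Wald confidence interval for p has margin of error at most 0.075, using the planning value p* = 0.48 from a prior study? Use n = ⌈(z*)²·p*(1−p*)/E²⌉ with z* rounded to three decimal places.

n = 171

The 95% critical value is z* = 1.960.
p*(1−p*) = 0.2496.
(z*)²·p*(1−p*)/E² = 3.841600·0.2496/0.005625 = 170.465.
⌈170.465⌉ = 171.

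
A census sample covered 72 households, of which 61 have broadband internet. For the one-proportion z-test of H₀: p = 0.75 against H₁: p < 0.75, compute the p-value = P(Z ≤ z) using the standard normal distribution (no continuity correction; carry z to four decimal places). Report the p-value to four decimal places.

With x = 61 successes in n = 72, p̂ = 0.84722.
Null standard error: √(0.75·0.25/72) = √0.002604167 = 0.051031.
Test statistic (full precision, shown to 4 dp): z = (61/72 − 0.75)/SE₀ ≈ 1.9052.
p-value = P(Z ≤ z) with z = 1.9052 → 0.9716.

p-value = 0.9716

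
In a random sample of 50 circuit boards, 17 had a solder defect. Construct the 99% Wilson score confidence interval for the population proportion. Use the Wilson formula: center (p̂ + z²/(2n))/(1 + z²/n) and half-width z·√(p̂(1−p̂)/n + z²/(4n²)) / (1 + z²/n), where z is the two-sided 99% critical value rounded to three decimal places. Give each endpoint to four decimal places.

p̂ = 17/50 = 0.34000; z = 2.576, so z² = 6.635776.
Denominator 1 + z²/n = 1 + 6.635776/50 = 1.132716.
Center = (0.34000 + 0.066358)/1.132716 = 0.35875.
Radicand: p̂(1−p̂)/n + z²/(4n²) = 0.004488000 + 0.000663578 = 0.005151578.
Half-width = z·√(radicand)/denom = 2.576·0.071774/1.132716 = 0.16323.
CI: 0.35875 ± 0.16323 = (0.1955, 0.5220).

(0.1955, 0.5220)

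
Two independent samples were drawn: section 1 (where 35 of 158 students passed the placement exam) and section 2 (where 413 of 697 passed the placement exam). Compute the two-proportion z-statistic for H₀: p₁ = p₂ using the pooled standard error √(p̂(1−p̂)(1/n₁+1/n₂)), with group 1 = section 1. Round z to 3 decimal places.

z = -8.431

Sample proportions: p̂₁ = 35/158 = 0.22152 and p̂₂ = 413/697 = 0.59254.
Pooled p̂ = (35+413)/(158+697) = 448/855 = 0.52398.
Pooled SE = √[0.2494251·0.00776383] ≈ 0.044006.
z = -0.37102/0.044006 = -8.431.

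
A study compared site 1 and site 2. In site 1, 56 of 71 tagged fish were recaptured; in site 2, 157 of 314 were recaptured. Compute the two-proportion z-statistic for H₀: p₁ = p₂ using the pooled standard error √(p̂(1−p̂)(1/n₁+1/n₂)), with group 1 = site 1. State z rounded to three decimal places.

p̂₁ = 56/71 = 0.78873, p̂₂ = 157/314 = 0.50000.
Pooled p̂ = (56+157)/(71+314) = 213/385 = 0.55325.
Pooled SE = √[0.2471648·0.01726922] ≈ 0.065333.
z = 0.28873/0.065333 = 4.419.

z = 4.419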